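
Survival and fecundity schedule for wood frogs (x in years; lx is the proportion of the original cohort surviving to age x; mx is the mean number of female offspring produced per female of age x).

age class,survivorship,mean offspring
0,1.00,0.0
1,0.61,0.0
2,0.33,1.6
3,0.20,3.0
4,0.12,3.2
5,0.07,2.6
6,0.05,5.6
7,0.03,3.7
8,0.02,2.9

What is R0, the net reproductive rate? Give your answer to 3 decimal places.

lx·mx by age: 0, 0, 0.528, 0.6, 0.384, 0.182, 0.28, 0.111, 0.058
R0 = Σ lx·mx = 2.143 → 2.143

2.143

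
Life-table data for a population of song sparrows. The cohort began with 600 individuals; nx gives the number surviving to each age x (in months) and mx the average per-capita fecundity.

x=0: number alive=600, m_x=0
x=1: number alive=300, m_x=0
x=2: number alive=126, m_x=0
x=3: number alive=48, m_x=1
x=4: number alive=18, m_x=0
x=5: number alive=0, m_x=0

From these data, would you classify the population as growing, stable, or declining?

lx = nx/n0 = nx/600: 1, 0.5, 0.21, 0.08, 0.03, 0
R0 = Σ lx·mx = 0 + 0 + 0 + 0.08 + 0 + 0 = 0.08
R0 < 1, so the population is declining.

declining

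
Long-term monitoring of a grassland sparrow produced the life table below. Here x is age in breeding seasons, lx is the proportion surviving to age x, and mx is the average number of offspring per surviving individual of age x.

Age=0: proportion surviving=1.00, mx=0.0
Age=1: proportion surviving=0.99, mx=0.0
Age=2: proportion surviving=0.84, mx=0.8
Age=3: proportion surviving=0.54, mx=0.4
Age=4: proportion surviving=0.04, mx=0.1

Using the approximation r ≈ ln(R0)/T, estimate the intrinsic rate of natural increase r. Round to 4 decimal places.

-0.0508

R0 = Σ lx·mx = 0 + 0 + 0.672 + 0.216 + 0.004 = 0.892
Σ x·lx·mx = 2.008; T = 2.008/0.892 = 2.25112…
r ≈ ln(R0)/T = ln(0.892)/2.25112… = -0.05077… → -0.0508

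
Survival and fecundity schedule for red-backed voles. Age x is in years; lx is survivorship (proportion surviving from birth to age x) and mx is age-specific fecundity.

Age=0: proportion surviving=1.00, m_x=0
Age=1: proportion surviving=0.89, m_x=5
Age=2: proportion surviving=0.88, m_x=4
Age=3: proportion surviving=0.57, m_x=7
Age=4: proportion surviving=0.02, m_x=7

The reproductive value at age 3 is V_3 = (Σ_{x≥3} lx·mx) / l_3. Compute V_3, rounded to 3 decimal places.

lx·mx for x ≥ 3: 3.99, 0.14 → sum = 4.13
V_3 = 4.13 / l_3 = 4.13 / 0.57 = 7.245614… → 7.246

7.246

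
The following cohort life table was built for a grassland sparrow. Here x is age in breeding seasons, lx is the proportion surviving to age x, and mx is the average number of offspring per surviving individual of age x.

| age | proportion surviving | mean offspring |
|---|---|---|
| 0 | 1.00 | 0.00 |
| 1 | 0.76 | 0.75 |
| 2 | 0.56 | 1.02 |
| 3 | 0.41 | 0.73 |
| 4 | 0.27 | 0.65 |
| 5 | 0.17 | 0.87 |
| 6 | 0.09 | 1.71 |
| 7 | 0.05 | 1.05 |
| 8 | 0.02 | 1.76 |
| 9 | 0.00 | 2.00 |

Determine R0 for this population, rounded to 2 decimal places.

2.01

lx·mx by age: 0, 0.57, 0.5712, 0.2993, 0.1755, 0.1479, 0.1539, 0.0525, 0.0352, 0
R0 = Σ lx·mx = 2.0055 → 2.01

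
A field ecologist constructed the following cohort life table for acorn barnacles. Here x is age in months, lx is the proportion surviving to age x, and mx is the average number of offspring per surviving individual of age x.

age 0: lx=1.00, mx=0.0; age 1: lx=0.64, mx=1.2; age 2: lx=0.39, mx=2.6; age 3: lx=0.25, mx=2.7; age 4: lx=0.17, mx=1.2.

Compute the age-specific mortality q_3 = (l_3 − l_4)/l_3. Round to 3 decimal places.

0.320

q_3 = (l_3 − l_4) / l_3 = (0.25 − 0.17) / 0.25
     = 0.08 / 0.25 = 0.32 → 0.320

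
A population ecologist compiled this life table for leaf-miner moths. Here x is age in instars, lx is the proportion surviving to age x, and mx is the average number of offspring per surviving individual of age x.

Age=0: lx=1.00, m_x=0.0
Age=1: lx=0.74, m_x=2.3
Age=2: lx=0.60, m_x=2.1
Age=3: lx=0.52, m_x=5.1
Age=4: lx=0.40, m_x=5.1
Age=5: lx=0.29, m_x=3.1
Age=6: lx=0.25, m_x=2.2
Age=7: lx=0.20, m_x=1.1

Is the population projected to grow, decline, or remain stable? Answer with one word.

R0 = Σ lx·mx = 0 + 1.702 + 1.26 + 2.652 + 2.04 + 0.899 + 0.55 + 0.22 = 9.323
R0 > 1, so the population is growing.

growing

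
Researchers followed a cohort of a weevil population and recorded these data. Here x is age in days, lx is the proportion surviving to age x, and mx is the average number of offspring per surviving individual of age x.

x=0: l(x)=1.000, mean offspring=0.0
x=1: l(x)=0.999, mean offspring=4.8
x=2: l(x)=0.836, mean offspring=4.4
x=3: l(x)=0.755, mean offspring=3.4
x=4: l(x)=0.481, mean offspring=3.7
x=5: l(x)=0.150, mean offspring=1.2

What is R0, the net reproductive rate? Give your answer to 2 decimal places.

lx·mx by age: 0, 4.7952, 3.6784, 2.567, 1.7797, 0.18
R0 = Σ lx·mx = 13.0003 → 13.00

13.00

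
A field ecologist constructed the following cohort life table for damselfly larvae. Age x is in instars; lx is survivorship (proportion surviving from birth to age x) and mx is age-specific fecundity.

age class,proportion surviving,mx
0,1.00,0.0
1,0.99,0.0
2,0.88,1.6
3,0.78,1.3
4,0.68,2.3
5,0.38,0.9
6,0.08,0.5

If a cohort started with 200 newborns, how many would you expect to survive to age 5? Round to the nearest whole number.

Expected survivors = N0 · l_5 = 200 × 0.38 = 76 → 76

76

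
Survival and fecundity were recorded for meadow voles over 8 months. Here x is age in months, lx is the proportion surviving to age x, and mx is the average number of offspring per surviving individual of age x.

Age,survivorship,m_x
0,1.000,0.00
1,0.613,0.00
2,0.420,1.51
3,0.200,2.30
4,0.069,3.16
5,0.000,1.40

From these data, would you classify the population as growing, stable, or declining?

growing

R0 = Σ lx·mx = 0 + 0 + 0.6342 + 0.46 + 0.21804 + 0 = 1.31224
R0 > 1, so the population is growing.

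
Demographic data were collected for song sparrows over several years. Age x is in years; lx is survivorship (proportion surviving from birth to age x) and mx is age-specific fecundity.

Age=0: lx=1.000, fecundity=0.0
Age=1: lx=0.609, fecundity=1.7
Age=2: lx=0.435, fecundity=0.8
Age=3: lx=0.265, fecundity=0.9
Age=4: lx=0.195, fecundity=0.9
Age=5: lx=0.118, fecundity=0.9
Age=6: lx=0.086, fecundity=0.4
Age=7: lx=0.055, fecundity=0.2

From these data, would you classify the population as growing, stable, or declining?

growing

R0 = Σ lx·mx = 0 + 1.0353 + 0.348 + 0.2385 + 0.1755 + 0.1062 + 0.0344 + 0.011 = 1.9489
R0 > 1, so the population is growing.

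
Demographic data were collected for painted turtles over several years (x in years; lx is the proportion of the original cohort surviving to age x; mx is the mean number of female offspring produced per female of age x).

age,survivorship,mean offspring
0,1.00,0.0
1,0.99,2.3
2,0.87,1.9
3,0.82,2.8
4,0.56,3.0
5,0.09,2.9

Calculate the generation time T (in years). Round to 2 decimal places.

lx·mx: 0, 2.277, 1.653, 2.296, 1.68, 0.261 → R0 = 8.167
x·lx·mx: 0, 2.277, 3.306, 6.888, 6.72, 1.305 → Σ = 20.496
T = 20.496 / 8.167 = 2.509612… → 2.51

2.51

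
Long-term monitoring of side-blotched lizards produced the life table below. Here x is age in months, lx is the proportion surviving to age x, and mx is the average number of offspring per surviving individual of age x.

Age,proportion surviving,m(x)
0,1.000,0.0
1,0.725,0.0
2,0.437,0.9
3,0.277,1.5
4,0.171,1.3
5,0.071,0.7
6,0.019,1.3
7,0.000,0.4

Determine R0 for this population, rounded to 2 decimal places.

1.11

lx·mx by age: 0, 0, 0.3933, 0.4155, 0.2223, 0.0497, 0.0247, 0
R0 = Σ lx·mx = 1.1055 → 1.11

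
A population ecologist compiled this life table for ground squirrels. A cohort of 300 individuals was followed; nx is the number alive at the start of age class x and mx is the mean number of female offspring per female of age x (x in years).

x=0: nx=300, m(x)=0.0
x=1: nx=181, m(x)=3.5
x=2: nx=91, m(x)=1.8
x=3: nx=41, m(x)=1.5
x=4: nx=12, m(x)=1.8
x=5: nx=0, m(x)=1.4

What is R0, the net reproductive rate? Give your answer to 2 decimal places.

lx = nx/n0 = nx/300: 1, 0.60333…, 0.30333…, 0.13667…, 0.04, 0
lx·mx by age: 0, 2.111667…, 0.546…, 0.205…, 0.072, 0
R0 = Σ lx·mx = 2.934667… → 2.93

2.93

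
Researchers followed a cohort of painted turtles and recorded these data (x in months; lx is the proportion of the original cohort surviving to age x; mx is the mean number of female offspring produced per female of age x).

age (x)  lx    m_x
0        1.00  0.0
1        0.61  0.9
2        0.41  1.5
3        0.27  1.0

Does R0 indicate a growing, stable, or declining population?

growing

R0 = Σ lx·mx = 0 + 0.549 + 0.615 + 0.27 = 1.434
R0 > 1, so the population is growing.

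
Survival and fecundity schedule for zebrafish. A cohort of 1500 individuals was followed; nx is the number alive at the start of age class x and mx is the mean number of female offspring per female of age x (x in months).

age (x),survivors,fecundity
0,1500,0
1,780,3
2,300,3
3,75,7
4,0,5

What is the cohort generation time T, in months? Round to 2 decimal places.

lx = nx/n0 = nx/1500: 1, 0.52, 0.2, 0.05, 0
lx·mx: 0, 1.56, 0.6, 0.35, 0 → R0 = 2.51
x·lx·mx: 0, 1.56, 1.2, 1.05, 0 → Σ = 3.81
T = 3.81 / 2.51 = 1.517928… → 1.52

1.52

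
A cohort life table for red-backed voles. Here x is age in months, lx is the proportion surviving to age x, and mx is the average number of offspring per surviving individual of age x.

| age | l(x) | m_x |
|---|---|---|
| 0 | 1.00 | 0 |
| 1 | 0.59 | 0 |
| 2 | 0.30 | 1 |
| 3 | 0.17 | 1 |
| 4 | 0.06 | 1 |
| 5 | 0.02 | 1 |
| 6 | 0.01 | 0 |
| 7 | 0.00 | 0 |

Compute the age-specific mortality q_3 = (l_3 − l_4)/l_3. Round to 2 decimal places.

q_3 = (l_3 − l_4) / l_3 = (0.17 − 0.06) / 0.17
     = 0.11 / 0.17 = 0.647059… → 0.65

0.65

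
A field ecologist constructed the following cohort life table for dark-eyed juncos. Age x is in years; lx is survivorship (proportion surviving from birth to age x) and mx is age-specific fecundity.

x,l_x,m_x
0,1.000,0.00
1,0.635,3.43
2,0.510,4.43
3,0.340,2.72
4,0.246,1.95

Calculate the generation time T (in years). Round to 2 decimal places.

1.95

lx·mx: 0, 2.17805, 2.2593, 0.9248, 0.4797 → R0 = 5.84185
x·lx·mx: 0, 2.17805, 4.5186, 2.7744, 1.9188 → Σ = 11.38985
T = 11.38985 / 5.84185 = 1.949699… → 1.95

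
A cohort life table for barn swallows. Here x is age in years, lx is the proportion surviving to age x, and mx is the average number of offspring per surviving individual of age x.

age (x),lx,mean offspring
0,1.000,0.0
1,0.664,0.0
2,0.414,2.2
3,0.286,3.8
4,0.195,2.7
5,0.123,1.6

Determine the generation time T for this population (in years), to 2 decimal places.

3.00

lx·mx: 0, 0, 0.9108, 1.0868, 0.5265, 0.1968 → R0 = 2.7209
x·lx·mx: 0, 0, 1.8216, 3.2604, 2.106, 0.984 → Σ = 8.172
T = 8.172 / 2.7209 = 3.003418… → 3.00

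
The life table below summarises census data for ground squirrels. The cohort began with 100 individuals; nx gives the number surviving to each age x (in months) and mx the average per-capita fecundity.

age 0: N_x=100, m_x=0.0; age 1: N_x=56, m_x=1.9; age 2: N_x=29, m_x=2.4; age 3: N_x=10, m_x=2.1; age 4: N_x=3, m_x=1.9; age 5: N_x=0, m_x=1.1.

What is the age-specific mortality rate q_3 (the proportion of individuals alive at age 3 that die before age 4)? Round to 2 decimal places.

0.70

lx = nx/n0 = nx/100: 1, 0.56, 0.29, 0.1, 0.03, 0
q_3 = (l_3 − l_4) / l_3 = (0.1 − 0.03) / 0.1
     = 0.07 / 0.1 = 0.7 → 0.70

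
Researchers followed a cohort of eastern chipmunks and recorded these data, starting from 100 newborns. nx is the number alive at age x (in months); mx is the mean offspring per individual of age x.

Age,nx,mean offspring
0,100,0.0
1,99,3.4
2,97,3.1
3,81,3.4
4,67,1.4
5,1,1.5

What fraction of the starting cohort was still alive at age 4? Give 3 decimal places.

l_4 = n_4/n_0 = 67/100 = 0.67 → 0.670

0.670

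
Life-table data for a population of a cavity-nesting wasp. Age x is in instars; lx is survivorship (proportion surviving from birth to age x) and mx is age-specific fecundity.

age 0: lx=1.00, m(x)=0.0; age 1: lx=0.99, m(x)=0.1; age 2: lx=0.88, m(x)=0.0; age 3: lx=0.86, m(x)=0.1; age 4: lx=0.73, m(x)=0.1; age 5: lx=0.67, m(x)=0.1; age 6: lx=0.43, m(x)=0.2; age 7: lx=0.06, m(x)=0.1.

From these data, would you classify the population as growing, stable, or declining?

declining

R0 = Σ lx·mx = 0 + 0.099 + 0 + 0.086 + 0.073 + 0.067 + 0.086 + 0.006 = 0.417
R0 < 1, so the population is declining.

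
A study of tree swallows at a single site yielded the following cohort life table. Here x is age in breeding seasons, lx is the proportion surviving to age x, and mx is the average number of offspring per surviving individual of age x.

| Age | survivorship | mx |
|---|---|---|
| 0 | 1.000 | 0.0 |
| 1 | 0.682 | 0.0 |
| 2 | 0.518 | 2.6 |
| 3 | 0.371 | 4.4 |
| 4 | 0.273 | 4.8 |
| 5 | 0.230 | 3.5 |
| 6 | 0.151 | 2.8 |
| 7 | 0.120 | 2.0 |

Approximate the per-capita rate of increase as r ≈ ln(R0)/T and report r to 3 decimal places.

0.478

R0 = Σ lx·mx = 0 + 0 + 1.3468 + 1.6324 + 1.3104 + 0.805 + 0.4228 + 0.24 = 5.7574
Σ x·lx·mx = 21.0742; T = 21.0742/5.7574 = 3.66037…
r ≈ ln(R0)/T = ln(5.7574)/3.66037… = 0.47823… → 0.478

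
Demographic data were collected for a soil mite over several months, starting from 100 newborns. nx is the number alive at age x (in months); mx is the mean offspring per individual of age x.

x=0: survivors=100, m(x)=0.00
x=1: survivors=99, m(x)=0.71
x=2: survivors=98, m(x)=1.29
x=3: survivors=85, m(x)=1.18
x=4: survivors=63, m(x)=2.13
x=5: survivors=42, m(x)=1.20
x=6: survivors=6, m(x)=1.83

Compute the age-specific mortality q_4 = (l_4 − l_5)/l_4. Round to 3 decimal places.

0.333

lx = nx/n0 = nx/100: 1, 0.99, 0.98, 0.85, 0.63, 0.42, 0.06
q_4 = (l_4 − l_5) / l_4 = (0.63 − 0.42) / 0.63
     = 0.21 / 0.63 = 0.333333… → 0.333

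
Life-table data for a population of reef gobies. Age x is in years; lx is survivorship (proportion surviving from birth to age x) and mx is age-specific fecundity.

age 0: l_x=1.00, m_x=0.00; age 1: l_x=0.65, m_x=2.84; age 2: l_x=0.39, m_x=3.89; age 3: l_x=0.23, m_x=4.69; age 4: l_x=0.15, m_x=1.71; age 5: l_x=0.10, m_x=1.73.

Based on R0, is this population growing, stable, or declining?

R0 = Σ lx·mx = 0 + 1.846 + 1.5171 + 1.0787 + 0.2565 + 0.173 = 4.8713
R0 > 1, so the population is growing.

growing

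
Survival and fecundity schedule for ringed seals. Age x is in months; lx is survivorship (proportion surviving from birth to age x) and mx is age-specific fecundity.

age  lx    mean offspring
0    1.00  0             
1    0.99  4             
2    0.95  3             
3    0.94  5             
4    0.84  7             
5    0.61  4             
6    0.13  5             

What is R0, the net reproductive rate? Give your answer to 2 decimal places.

lx·mx by age: 0, 3.96, 2.85, 4.7, 5.88, 2.44, 0.65
R0 = Σ lx·mx = 20.48 → 20.48

20.48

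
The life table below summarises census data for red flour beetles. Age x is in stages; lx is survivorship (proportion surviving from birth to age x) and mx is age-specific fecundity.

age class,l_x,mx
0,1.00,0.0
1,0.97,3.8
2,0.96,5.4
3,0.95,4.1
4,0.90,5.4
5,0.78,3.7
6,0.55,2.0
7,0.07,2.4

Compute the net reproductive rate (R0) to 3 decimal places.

21.779

lx·mx by age: 0, 3.686, 5.184, 3.895, 4.86, 2.886, 1.1, 0.168
R0 = Σ lx·mx = 21.779 → 21.779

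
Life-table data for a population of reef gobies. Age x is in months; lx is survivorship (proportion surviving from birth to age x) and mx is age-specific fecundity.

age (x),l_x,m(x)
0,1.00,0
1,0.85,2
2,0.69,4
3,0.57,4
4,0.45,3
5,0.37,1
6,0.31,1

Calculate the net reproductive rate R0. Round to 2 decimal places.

lx·mx by age: 0, 1.7, 2.76, 2.28, 1.35, 0.37, 0.31
R0 = Σ lx·mx = 8.77 → 8.77

8.77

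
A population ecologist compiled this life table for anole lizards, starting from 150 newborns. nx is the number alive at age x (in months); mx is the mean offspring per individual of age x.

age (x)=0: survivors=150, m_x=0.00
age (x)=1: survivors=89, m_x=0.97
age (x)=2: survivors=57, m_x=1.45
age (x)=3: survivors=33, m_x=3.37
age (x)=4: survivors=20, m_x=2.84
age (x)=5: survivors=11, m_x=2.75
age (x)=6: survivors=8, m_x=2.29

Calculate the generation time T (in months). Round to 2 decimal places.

2.78

lx = nx/n0 = nx/150: 1, 0.59333…, 0.38, 0.22, 0.13333…, 0.07333…, 0.05333…
lx·mx: 0, 0.575533…, 0.551, 0.7414, 0.378667…, 0.201667…, 0.122133… → R0 = 2.5704…
x·lx·mx: 0, 0.575533…, 1.102, 2.2242, 1.514667…, 1.008333…, 0.7328… → Σ = 7.157533…
T = 7.157533… / 2.5704… = 2.784599… → 2.78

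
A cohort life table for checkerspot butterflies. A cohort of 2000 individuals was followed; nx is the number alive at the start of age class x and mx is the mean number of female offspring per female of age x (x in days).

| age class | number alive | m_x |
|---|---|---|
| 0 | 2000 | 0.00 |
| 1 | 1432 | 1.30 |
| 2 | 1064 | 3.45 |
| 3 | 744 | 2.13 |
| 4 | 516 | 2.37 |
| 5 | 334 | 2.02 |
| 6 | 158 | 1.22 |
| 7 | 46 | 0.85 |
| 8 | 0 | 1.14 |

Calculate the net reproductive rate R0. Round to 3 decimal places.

lx = nx/n0 = nx/2000: 1, 0.716, 0.532, 0.372, 0.258, 0.167, 0.079, 0.023, 0
lx·mx by age: 0, 0.9308, 1.8354, 0.79236, 0.61146, 0.33734, 0.09638, 0.01955, 0
R0 = Σ lx·mx = 4.62329 → 4.623

4.623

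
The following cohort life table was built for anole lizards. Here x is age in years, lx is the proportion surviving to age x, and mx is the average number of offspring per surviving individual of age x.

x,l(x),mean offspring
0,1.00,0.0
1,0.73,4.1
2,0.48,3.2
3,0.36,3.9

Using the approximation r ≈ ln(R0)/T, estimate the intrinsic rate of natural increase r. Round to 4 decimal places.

R0 = Σ lx·mx = 0 + 2.993 + 1.536 + 1.404 = 5.933
Σ x·lx·mx = 10.277; T = 10.277/5.933 = 1.73218…
r ≈ ln(R0)/T = ln(5.933)/1.73218… = 1.027915… → 1.0279

1.0279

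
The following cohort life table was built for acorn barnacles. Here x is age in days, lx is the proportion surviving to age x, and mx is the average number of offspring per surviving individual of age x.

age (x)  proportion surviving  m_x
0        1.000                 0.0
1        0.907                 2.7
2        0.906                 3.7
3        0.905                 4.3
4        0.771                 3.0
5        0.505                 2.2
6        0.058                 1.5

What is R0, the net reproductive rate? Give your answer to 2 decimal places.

13.20

lx·mx by age: 0, 2.4489, 3.3522, 3.8915, 2.313, 1.111, 0.087
R0 = Σ lx·mx = 13.2036 → 13.20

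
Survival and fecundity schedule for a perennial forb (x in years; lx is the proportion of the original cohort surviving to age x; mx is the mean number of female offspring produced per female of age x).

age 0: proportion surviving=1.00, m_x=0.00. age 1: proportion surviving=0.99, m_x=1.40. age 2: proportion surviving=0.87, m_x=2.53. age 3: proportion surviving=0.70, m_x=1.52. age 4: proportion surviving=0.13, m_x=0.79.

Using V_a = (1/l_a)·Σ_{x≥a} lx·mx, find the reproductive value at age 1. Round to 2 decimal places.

4.80

lx·mx for x ≥ 1: 1.386, 2.2011, 1.064, 0.1027 → sum = 4.7538
V_1 = 4.7538 / l_1 = 4.7538 / 0.99 = 4.801818… → 4.80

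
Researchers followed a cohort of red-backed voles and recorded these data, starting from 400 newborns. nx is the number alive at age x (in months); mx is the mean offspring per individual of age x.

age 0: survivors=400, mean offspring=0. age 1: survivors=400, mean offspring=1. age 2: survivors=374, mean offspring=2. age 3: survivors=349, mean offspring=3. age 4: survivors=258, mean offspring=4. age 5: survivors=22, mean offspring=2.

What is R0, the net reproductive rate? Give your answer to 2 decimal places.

lx = nx/n0 = nx/400: 1, 1, 0.935, 0.8725, 0.645, 0.055
lx·mx by age: 0, 1, 1.87, 2.6175, 2.58, 0.11
R0 = Σ lx·mx = 8.1775 → 8.18

8.18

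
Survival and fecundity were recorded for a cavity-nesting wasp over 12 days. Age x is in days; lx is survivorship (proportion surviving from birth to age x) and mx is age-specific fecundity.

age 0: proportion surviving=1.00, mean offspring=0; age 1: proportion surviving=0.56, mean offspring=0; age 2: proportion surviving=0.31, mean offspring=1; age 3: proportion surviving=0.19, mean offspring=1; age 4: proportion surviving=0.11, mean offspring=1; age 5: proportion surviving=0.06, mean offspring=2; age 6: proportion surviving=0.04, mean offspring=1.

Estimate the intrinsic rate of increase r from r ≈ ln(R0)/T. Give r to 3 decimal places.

R0 = Σ lx·mx = 0 + 0 + 0.31 + 0.19 + 0.11 + 0.12 + 0.04 = 0.77
Σ x·lx·mx = 2.47; T = 2.47/0.77 = 3.20779…
r ≈ ln(R0)/T = ln(0.77)/3.20779… = -0.08148… → -0.081

-0.081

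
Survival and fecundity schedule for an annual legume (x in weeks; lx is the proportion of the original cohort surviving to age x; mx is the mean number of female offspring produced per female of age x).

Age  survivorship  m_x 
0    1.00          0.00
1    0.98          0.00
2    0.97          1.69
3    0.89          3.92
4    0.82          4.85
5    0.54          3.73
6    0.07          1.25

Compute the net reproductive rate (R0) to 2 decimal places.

11.21

lx·mx by age: 0, 0, 1.6393, 3.4888, 3.977, 2.0142, 0.0875
R0 = Σ lx·mx = 11.2068 → 11.21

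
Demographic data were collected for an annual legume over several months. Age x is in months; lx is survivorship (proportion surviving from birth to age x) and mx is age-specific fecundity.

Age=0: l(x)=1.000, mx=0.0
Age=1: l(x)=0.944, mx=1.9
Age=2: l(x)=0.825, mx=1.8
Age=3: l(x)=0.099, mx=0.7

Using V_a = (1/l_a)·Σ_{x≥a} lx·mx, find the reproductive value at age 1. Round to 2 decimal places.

3.55

lx·mx for x ≥ 1: 1.7936, 1.485, 0.0693 → sum = 3.3479
V_1 = 3.3479 / l_1 = 3.3479 / 0.944 = 3.546504… → 3.55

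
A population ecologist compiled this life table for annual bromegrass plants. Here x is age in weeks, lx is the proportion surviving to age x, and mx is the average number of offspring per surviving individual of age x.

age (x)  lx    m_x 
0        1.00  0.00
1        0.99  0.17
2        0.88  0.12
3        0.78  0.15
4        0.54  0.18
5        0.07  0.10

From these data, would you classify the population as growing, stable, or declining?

R0 = Σ lx·mx = 0 + 0.1683 + 0.1056 + 0.117 + 0.0972 + 0.007 = 0.4951
R0 < 1, so the population is declining.

declining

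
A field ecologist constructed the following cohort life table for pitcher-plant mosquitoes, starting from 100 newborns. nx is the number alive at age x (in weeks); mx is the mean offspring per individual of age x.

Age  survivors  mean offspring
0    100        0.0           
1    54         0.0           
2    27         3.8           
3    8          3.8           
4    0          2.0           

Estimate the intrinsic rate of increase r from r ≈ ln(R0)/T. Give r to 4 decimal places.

0.1280

lx = nx/n0 = nx/100: 1, 0.54, 0.27, 0.08, 0
R0 = Σ lx·mx = 0 + 0 + 1.026 + 0.304 + 0 = 1.33
Σ x·lx·mx = 2.964; T = 2.964/1.33 = 2.22857…
r ≈ ln(R0)/T = ln(1.33)/2.22857… = 0.127965… → 0.1280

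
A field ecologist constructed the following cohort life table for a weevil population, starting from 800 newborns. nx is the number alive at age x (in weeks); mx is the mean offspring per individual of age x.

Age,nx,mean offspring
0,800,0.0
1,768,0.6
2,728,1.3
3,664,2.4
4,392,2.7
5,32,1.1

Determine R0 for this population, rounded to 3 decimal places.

lx = nx/n0 = nx/800: 1, 0.96, 0.91, 0.83, 0.49, 0.04
lx·mx by age: 0, 0.576, 1.183, 1.992, 1.323, 0.044
R0 = Σ lx·mx = 5.118 → 5.118

5.118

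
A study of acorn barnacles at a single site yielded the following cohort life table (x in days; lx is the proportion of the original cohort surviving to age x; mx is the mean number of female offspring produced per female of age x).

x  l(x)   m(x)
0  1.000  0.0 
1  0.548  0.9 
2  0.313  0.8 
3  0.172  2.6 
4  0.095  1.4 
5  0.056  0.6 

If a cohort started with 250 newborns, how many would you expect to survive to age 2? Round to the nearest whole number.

78

Expected survivors = N0 · l_2 = 250 × 0.313 = 78.25 → 78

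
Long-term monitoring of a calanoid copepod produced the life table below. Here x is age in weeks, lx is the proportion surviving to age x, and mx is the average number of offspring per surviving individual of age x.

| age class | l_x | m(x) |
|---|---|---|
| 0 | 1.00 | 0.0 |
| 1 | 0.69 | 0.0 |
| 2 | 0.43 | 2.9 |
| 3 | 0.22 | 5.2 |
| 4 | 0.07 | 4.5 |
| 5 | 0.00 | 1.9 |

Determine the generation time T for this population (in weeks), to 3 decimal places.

lx·mx: 0, 0, 1.247, 1.144, 0.315, 0 → R0 = 2.706
x·lx·mx: 0, 0, 2.494, 3.432, 1.26, 0 → Σ = 7.186
T = 7.186 / 2.706 = 2.65558… → 2.656

2.656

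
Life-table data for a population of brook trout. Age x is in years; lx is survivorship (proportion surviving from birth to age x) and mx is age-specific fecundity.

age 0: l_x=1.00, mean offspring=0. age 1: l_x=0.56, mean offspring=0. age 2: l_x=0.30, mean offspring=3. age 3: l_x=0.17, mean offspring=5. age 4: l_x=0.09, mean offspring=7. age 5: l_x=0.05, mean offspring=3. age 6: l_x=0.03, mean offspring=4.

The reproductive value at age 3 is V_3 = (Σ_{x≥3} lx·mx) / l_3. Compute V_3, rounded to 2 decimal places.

lx·mx for x ≥ 3: 0.85, 0.63, 0.15, 0.12 → sum = 1.75
V_3 = 1.75 / l_3 = 1.75 / 0.17 = 10.294118… → 10.29

10.29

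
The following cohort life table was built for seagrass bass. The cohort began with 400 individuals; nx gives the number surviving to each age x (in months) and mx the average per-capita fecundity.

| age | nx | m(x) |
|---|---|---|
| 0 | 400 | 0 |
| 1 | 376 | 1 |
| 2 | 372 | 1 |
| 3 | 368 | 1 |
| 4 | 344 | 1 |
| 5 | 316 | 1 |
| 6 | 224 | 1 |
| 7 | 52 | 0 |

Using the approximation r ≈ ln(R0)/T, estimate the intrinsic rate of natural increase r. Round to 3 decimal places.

0.493

lx = nx/n0 = nx/400: 1, 0.94, 0.93, 0.92, 0.86, 0.79, 0.56, 0.13
R0 = Σ lx·mx = 0 + 0.94 + 0.93 + 0.92 + 0.86 + 0.79 + 0.56 + 0 = 5
Σ x·lx·mx = 16.31; T = 16.31/5 = 3.262
r ≈ ln(R0)/T = ln(5)/3.262 = 0.49339… → 0.493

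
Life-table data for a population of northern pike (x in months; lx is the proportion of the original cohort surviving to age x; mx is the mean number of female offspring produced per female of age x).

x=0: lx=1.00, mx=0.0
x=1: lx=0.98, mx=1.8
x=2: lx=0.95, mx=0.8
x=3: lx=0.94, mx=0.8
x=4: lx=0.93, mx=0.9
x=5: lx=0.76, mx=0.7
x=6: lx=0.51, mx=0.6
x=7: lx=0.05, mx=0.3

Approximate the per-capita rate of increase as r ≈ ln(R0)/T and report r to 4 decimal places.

0.5900

R0 = Σ lx·mx = 0 + 1.764 + 0.76 + 0.752 + 0.837 + 0.532 + 0.306 + 0.015 = 4.966
Σ x·lx·mx = 13.489; T = 13.489/4.966 = 2.71627…
r ≈ ln(R0)/T = ln(4.966)/2.71627… = 0.590006… → 0.5900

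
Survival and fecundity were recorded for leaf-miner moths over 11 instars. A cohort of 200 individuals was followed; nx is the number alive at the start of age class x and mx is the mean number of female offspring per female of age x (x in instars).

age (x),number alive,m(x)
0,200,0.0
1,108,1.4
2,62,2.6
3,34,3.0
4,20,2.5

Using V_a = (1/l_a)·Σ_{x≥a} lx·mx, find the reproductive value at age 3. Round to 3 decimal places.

4.471

lx = nx/n0 = nx/200: 1, 0.54, 0.31, 0.17, 0.1
lx·mx for x ≥ 3: 0.51, 0.25 → sum = 0.76
V_3 = 0.76 / l_3 = 0.76 / 0.17 = 4.470588… → 4.471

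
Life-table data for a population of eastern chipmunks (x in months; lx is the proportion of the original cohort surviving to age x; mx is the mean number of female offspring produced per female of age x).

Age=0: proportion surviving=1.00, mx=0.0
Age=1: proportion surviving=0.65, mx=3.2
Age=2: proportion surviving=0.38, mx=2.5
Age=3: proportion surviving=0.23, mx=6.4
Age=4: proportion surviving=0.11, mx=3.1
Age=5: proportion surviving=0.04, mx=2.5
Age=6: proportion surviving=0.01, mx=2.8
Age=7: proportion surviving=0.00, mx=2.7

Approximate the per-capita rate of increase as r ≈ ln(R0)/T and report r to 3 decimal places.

0.764

R0 = Σ lx·mx = 0 + 2.08 + 0.95 + 1.472 + 0.341 + 0.1 + 0.028 + 0 = 4.971
Σ x·lx·mx = 10.428; T = 10.428/4.971 = 2.09777…
r ≈ ln(R0)/T = ln(4.971)/2.09777… = 0.76444… → 0.764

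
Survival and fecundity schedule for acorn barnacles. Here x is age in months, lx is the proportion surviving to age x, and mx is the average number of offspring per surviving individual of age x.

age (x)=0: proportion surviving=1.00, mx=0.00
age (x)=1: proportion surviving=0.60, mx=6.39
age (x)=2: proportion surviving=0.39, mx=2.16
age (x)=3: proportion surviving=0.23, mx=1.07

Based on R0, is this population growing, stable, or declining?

R0 = Σ lx·mx = 0 + 3.834 + 0.8424 + 0.2461 = 4.9225
R0 > 1, so the population is growing.

growing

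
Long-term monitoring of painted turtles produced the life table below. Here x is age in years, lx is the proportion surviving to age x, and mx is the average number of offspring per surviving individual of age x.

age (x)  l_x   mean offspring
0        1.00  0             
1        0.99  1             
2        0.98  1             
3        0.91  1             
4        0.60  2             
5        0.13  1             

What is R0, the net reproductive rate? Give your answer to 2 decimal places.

4.21

lx·mx by age: 0, 0.99, 0.98, 0.91, 1.2, 0.13
R0 = Σ lx·mx = 4.21 → 4.21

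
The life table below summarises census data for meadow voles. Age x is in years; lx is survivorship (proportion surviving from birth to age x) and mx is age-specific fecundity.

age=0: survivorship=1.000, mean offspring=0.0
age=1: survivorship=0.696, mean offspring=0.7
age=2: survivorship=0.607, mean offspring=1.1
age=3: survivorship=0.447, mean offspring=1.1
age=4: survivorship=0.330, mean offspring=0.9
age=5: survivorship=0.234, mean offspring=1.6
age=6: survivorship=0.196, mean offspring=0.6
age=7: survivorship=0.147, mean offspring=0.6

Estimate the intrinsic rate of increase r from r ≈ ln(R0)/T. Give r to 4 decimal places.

R0 = Σ lx·mx = 0 + 0.4872 + 0.6677 + 0.4917 + 0.297 + 0.3744 + 0.1176 + 0.0882 = 2.5238
Σ x·lx·mx = 7.6807; T = 7.6807/2.5238 = 3.04331…
r ≈ ln(R0)/T = ln(2.5238)/3.04331… = 0.304197… → 0.3042

0.3042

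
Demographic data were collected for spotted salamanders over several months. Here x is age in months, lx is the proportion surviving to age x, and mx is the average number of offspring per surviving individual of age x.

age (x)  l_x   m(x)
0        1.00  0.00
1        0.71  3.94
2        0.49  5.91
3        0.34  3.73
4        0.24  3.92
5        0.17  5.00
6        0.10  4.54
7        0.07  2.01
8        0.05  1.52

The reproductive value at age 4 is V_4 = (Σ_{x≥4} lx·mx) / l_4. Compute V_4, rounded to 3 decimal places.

lx·mx for x ≥ 4: 0.9408, 0.85, 0.454, 0.1407, 0.076 → sum = 2.4615
V_4 = 2.4615 / l_4 = 2.4615 / 0.24 = 10.25625 → 10.256

10.256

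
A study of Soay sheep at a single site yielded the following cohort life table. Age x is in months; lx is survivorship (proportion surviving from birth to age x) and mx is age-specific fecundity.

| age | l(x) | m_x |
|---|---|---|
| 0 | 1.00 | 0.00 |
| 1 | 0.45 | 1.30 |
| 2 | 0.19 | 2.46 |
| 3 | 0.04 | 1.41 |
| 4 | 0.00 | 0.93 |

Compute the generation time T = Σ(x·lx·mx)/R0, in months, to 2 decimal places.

lx·mx: 0, 0.585, 0.4674, 0.0564, 0 → R0 = 1.1088
x·lx·mx: 0, 0.585, 0.9348, 0.1692, 0 → Σ = 1.689
T = 1.689 / 1.1088 = 1.523268… → 1.52

1.52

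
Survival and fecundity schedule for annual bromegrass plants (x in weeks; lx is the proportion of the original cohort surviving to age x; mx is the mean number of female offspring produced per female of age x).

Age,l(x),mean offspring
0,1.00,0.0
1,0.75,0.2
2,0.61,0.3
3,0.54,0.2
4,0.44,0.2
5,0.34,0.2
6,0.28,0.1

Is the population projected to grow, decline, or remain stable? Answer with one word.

declining

R0 = Σ lx·mx = 0 + 0.15 + 0.183 + 0.108 + 0.088 + 0.068 + 0.028 = 0.625
R0 < 1, so the population is declining.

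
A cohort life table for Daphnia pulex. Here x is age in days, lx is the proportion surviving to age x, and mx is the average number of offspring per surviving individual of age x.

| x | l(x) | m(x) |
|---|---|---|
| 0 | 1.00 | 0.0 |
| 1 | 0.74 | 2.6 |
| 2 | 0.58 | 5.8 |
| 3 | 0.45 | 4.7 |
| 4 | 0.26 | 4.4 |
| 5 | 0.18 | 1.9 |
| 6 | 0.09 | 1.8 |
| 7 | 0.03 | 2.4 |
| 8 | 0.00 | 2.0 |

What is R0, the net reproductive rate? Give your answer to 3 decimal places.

9.123

lx·mx by age: 0, 1.924, 3.364, 2.115, 1.144, 0.342, 0.162, 0.072, 0
R0 = Σ lx·mx = 9.123 → 9.123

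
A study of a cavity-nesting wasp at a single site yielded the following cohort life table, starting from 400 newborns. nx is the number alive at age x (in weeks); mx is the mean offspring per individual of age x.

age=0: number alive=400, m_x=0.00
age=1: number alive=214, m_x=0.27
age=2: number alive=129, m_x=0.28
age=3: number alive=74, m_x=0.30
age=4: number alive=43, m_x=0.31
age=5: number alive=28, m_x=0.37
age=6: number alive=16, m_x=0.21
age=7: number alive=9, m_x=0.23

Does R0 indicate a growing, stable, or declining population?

lx = nx/n0 = nx/400: 1, 0.535, 0.3225, 0.185, 0.1075, 0.07, 0.04, 0.0225
R0 = Σ lx·mx = 0 + 0.14445 + 0.0903 + 0.0555 + 0.033325 + 0.0259 + 0.0084 + 0.005175 = 0.36305
R0 < 1, so the population is declining.

declining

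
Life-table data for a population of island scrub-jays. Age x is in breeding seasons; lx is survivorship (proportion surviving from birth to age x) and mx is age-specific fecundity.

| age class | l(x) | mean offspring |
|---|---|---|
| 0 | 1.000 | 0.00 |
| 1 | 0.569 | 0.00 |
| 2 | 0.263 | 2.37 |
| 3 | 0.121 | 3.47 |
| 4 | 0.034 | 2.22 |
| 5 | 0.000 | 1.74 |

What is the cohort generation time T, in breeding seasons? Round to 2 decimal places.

lx·mx: 0, 0, 0.62331, 0.41987, 0.07548, 0 → R0 = 1.11866
x·lx·mx: 0, 0, 1.24662, 1.25961, 0.30192, 0 → Σ = 2.80815
T = 2.80815 / 1.11866 = 2.51028… → 2.51

2.51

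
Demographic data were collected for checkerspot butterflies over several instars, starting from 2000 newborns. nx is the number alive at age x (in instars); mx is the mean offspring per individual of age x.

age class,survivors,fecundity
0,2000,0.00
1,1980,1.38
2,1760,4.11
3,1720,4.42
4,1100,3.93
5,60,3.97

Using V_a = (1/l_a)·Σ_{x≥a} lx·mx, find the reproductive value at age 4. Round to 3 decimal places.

lx = nx/n0 = nx/2000: 1, 0.99, 0.88, 0.86, 0.55, 0.03
lx·mx for x ≥ 4: 2.1615, 0.1191 → sum = 2.2806
V_4 = 2.2806 / l_4 = 2.2806 / 0.55 = 4.146545… → 4.147

4.147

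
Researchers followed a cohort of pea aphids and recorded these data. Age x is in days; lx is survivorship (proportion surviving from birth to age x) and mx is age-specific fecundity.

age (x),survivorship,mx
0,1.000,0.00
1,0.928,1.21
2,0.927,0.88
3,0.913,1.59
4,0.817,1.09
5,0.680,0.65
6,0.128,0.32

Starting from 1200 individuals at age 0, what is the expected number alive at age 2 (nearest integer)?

Expected survivors = N0 · l_2 = 1200 × 0.927 = 1112.4 → 1112

1112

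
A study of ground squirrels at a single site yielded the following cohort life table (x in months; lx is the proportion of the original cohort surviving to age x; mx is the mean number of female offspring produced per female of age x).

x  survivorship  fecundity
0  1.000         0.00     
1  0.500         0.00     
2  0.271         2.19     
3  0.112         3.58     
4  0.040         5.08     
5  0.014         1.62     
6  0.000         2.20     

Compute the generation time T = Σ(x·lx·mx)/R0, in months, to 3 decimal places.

2.717

lx·mx: 0, 0, 0.59349, 0.40096, 0.2032, 0.02268, 0 → R0 = 1.22033
x·lx·mx: 0, 0, 1.18698, 1.20288, 0.8128, 0.1134, 0 → Σ = 3.31606
T = 3.31606 / 1.22033 = 2.717347… → 2.717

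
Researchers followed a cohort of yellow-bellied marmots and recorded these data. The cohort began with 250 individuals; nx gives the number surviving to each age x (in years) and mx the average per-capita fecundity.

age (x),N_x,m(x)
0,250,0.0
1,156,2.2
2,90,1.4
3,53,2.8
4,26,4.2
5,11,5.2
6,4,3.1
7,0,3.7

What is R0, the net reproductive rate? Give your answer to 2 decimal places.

lx = nx/n0 = nx/250: 1, 0.624, 0.36, 0.212, 0.104, 0.044, 0.016, 0
lx·mx by age: 0, 1.3728, 0.504, 0.5936, 0.4368, 0.2288, 0.0496, 0
R0 = Σ lx·mx = 3.1856 → 3.19

3.19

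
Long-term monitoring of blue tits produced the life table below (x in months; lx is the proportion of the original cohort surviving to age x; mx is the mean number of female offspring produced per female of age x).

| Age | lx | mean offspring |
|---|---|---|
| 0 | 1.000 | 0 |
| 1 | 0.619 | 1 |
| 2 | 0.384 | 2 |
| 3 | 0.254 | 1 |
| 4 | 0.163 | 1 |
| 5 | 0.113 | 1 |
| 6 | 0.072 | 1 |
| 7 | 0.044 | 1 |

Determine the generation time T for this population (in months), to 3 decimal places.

lx·mx: 0, 0.619, 0.768, 0.254, 0.163, 0.113, 0.072, 0.044 → R0 = 2.033
x·lx·mx: 0, 0.619, 1.536, 0.762, 0.652, 0.565, 0.432, 0.308 → Σ = 4.874
T = 4.874 / 2.033 = 2.397442… → 2.397

2.397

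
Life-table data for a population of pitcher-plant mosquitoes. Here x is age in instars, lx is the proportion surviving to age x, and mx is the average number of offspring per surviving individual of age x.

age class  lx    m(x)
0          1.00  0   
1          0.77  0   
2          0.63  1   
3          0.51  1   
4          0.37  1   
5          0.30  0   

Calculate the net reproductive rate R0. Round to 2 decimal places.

1.51

lx·mx by age: 0, 0, 0.63, 0.51, 0.37, 0
R0 = Σ lx·mx = 1.51 → 1.51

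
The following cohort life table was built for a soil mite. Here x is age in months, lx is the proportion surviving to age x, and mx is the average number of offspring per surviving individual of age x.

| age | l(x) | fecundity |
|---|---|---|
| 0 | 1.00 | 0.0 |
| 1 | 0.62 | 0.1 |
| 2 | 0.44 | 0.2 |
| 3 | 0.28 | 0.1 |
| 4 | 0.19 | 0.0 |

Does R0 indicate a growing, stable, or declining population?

declining

R0 = Σ lx·mx = 0 + 0.062 + 0.088 + 0.028 + 0 = 0.178
R0 < 1, so the population is declining.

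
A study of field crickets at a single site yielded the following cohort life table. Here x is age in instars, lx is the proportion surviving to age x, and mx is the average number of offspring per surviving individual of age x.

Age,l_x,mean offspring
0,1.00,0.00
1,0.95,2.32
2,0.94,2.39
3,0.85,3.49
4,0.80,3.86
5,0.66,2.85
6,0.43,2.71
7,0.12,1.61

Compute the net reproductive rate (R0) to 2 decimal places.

lx·mx by age: 0, 2.204, 2.2466, 2.9665, 3.088, 1.881, 1.1653, 0.1932
R0 = Σ lx·mx = 13.7446 → 13.74

13.74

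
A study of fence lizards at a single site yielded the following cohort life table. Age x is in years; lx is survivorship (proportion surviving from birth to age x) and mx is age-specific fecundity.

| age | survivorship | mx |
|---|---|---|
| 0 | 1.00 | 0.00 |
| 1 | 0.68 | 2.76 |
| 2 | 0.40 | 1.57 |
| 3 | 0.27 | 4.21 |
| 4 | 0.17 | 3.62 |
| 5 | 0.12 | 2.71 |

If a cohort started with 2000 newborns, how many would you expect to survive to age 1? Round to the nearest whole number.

1360

Expected survivors = N0 · l_1 = 2000 × 0.68 = 1360 → 1360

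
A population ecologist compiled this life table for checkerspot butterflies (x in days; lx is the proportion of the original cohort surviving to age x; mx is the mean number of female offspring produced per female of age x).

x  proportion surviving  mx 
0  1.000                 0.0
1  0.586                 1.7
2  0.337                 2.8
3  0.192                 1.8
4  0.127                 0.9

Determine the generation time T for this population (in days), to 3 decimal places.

lx·mx: 0, 0.9962, 0.9436, 0.3456, 0.1143 → R0 = 2.3997
x·lx·mx: 0, 0.9962, 1.8872, 1.0368, 0.4572 → Σ = 4.3774
T = 4.3774 / 2.3997 = 1.824145… → 1.824

1.824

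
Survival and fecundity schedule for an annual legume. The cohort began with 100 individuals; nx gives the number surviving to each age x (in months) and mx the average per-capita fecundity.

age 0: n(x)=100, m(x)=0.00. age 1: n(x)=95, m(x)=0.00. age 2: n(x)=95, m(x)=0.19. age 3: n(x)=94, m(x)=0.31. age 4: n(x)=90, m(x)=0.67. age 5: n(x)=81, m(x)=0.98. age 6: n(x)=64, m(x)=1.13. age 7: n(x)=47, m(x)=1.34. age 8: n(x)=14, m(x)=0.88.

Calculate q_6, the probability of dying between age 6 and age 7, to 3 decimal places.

lx = nx/n0 = nx/100: 1, 0.95, 0.95, 0.94, 0.9, 0.81, 0.64, 0.47, 0.14
q_6 = (l_6 − l_7) / l_6 = (0.64 − 0.47) / 0.64
     = 0.17 / 0.64 = 0.265625 → 0.266

0.266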